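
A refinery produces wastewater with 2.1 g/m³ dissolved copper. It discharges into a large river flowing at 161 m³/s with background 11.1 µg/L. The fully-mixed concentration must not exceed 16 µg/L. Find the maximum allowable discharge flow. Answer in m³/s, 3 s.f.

0.379 m³/s

11.1 µg/L = 0.0111 mg/L.
16 µg/L = 0.016 mg/L.
Mass balance at complete mixing: C_std·(Q_w + Q_r) = Q_w·C_e + Q_r·C_b.
Rearranging, Q_w = Q_r·(C_std − C_b)/(C_e − C_std) = 161·(0.016 − 0.0111) / (2.1 − 0.016) = 0.3786 m³/s.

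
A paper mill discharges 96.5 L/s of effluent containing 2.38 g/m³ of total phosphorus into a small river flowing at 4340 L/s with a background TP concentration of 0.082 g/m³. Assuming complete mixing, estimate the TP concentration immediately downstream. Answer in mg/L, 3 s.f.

96.5 L/s = 0.0965 m³/s.
4340 L/s = 4.34 m³/s.
By mass balance at complete mixing, C = (0.0965·2.38 + 4.34·0.082) / (0.0965 + 4.34) = 0.5856/4.436 = 0.132 mg/L.

0.132 mg/L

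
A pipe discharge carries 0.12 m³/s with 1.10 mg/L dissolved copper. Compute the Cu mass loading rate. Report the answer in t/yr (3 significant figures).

4.17 t/yr

Mass flux = Q·C = 0.12 m³/s × 1.1 g/m³ = 0.132 g/s.
= 0.132 g/s × 31.56 = 4.166 t/yr.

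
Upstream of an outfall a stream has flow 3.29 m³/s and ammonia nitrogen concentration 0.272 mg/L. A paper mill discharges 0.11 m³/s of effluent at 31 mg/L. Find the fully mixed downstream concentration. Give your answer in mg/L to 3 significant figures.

By mass balance at complete mixing, C = (0.11·31 + 3.29·0.272) / (0.11 + 3.29) = 4.305/3.4 = 1.266 mg/L.

1.27 mg/L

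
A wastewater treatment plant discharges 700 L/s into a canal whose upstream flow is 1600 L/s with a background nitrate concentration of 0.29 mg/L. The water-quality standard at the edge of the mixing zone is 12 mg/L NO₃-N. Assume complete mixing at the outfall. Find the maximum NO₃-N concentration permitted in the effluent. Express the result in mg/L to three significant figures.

38.8 mg/L

700 L/s = 0.7 m³/s.
1600 L/s = 1.6 m³/s.
Mass balance: 12·2.3 = 0.7·Cₑ + 1.6·0.29.
Cₑ = (27.6 − 0.464) / 0.7 = 38.77 mg/L.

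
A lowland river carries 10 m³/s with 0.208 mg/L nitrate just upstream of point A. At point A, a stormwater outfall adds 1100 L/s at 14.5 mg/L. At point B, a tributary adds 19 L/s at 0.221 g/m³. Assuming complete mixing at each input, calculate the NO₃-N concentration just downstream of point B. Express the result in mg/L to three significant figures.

1100 L/s = 1.1 m³/s.
After input A: C = (10·0.208 + 1.1·14.5) / 11.1 = 1.624 mg/L.
19 L/s = 0.019 m³/s.
After input B: C = (11.1·1.624 + 0.019·0.221) / 11.12 = 1.622 mg/L.

1.62 mg/L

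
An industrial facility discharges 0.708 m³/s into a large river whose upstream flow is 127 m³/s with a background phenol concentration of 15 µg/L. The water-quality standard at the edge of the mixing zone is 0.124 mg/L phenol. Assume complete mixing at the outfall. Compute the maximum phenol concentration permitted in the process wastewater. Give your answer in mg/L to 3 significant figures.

15 µg/L = 0.015 mg/L.
Mass balance: 0.124·127.7 = 0.708·Cₑ + 127·0.015.
Cₑ = (15.84 − 1.905) / 0.708 = 19.68 mg/L.

19.7 mg/L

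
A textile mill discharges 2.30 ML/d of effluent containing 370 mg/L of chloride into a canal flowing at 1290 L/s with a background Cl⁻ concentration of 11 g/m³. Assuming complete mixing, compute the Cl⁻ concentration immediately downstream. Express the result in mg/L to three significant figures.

2.30 ML/d = 0.02662 m³/s.
1290 L/s = 1.29 m³/s.
Flow-weighted mixing gives C = (0.02662·370 + 1.29·11) / (0.02662 + 1.29) = 24.04/1.317 = 18.26 mg/L.

18.3 mg/L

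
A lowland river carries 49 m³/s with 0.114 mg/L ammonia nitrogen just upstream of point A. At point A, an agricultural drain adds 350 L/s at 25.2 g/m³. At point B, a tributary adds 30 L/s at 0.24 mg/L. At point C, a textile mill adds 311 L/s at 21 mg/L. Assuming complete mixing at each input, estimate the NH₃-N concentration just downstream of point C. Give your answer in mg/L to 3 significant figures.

350 L/s = 0.35 m³/s.
After input A: C = (49·0.114 + 0.35·25.2) / 49.35 = 0.2919 mg/L.
30 L/s = 0.03 m³/s.
After input B: C = (49.35·0.2919 + 0.03·0.24) / 49.38 = 0.2919 mg/L.
311 L/s = 0.311 m³/s.
After input C: C = (49.38·0.2919 + 0.311·21) / 49.69 = 0.4215 mg/L.

0.421 mg/L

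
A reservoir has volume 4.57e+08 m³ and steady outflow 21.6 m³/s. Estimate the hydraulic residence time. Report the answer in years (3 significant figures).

0.670 yr

Q = 21.6 m³/s × 3.156e+07 s/yr = 6.816e+08 m³/yr.
Hydraulic residence time τ = V/Q = 4.57e+08/6.816e+08 = 0.6704 yr.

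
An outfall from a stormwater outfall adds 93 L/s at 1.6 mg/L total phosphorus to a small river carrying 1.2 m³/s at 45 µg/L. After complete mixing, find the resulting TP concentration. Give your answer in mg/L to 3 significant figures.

0.157 mg/L

93 L/s = 0.093 m³/s.
45 µg/L = 0.045 mg/L.
Conservation of mass across the mixing zone: C = (0.093·1.6 + 1.2·0.045) / (0.093 + 1.2) = 0.2028/1.293 = 0.1568 mg/L.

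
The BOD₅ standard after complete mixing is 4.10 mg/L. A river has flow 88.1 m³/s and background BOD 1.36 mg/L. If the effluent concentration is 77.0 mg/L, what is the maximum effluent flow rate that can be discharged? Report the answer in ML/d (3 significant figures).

286 ML/d

Mass balance at complete mixing: C_std·(Q_w + Q_r) = Q_w·C_e + Q_r·C_b.
Rearranging, Q_w = Q_r·(C_std − C_b)/(C_e − C_std) = 88.1·(4.1 − 1.36) / (77 − 4.1) = 3.311 m³/s.
= 286.1 ML/d.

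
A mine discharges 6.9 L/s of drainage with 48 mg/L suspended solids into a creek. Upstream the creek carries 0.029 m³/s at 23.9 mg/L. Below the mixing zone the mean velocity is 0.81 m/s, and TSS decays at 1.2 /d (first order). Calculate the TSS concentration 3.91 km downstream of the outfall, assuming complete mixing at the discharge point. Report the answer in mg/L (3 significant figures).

26.7 mg/L

6.9 L/s = 0.0069 m³/s.
After complete mixing, C₀ = (0.0069·48 + 0.029·23.9) / 0.0359 = 28.53 mg/L.
Travel time t = 3910 m / 0.81 m/s = 4827 s = 0.05587 d.
C = 28.53·exp(−1.2·0.05587) = 28.53·0.9352 = 26.68 mg/L.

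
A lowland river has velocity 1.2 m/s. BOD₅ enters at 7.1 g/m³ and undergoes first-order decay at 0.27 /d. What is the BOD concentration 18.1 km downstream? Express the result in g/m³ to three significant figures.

6.77 g/m³

Travel time t = 18.1 km / 1.2 m/s = 1.81e+04/1.2 = 1.508e+04 s = 0.1746 d.
First-order decay: C = 7.1·exp(−0.27·0.1746) = 7.1·0.954 = 6.773 g/m³.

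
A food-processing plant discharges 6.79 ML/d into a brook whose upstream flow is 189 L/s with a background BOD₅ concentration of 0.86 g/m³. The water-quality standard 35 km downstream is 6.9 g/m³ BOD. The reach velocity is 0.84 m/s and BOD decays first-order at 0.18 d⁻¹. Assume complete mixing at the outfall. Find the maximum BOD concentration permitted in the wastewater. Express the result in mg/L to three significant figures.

6.79 ML/d = 0.07859 m³/s.
189 L/s = 0.189 m³/s.
Travel time to the compliance point: t = 3.5e+04/0.84 = 4.167e+04 s = 0.4823 d; decay factor exp(−0.18·0.4823) = 0.9169.
So the concentration just after mixing may be at most 6.9/0.9169 = 7.526 mg/L.
Mass balance: 7.526·0.2676 = 0.07859·Cₑ + 0.189·0.86.
Cₑ = (2.014 − 0.1625) / 0.07859 = 23.56 mg/L.

23.6 mg/L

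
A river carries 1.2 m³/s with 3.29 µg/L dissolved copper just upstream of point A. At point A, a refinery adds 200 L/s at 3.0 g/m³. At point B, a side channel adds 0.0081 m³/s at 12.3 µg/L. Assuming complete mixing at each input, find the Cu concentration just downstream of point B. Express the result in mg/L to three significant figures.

0.429 mg/L

3.29 µg/L = 0.00329 mg/L.
200 L/s = 0.2 m³/s.
After input A: C = (1.2·0.00329 + 0.2·3) / 1.4 = 0.4314 mg/L.
12.3 µg/L = 0.0123 mg/L.
After input B: C = (1.4·0.4314 + 0.0081·0.0123) / 1.408 = 0.429 mg/L.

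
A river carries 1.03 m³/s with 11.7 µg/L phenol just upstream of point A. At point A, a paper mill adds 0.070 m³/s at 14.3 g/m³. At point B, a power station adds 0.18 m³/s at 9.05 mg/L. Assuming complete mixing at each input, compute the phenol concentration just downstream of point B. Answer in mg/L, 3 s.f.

11.7 µg/L = 0.0117 mg/L.
After input A: C = (1.03·0.0117 + 0.07·14.3) / 1.1 = 0.921 mg/L.
After input B: C = (1.1·0.921 + 0.18·9.05) / 1.28 = 2.064 mg/L.

2.06 mg/L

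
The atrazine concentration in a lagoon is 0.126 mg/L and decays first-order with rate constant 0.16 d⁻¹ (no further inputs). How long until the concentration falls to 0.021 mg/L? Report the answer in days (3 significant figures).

11.2 d

t = ln(C₀/C)/k = ln(0.126/0.021)/0.16 = 1.792/0.16 = 11.2 d.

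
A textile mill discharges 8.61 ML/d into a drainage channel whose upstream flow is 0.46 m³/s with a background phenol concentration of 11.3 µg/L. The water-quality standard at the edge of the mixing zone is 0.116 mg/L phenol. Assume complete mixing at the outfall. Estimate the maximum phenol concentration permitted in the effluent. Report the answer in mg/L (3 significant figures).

0.599 mg/L

8.61 ML/d = 0.09965 m³/s.
11.3 µg/L = 0.0113 mg/L.
Mass balance: 0.116·0.5597 = 0.09965·Cₑ + 0.46·0.0113.
Cₑ = (0.06492 − 0.005198) / 0.09965 = 0.5993 mg/L.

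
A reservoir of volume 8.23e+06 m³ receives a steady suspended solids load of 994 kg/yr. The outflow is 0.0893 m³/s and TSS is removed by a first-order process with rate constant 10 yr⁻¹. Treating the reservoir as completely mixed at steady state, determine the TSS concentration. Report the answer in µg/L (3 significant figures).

11.7 µg/L

Outflow Q = 0.0893 m³/s × 3.156e+07 s/yr = 2.818e+06 m³/yr.
Steady-state CSTR mass balance: W = Q·C + k·V·C, so C = W/(Q + kV).
Q + kV = 2.818e+06 + 10·8.23e+06 = 8.512e+07 m³/yr.
C = 994/8.512e+07 = 1.168e-05 kg/m³ = 0.01168 mg/L = 11.68 µg/L.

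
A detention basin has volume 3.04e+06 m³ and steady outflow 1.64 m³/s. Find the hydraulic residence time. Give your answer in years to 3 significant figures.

0.0587 yr

Q = 1.64 m³/s × 3.156e+07 s/yr = 5.175e+07 m³/yr.
Hydraulic residence time τ = V/Q = 3.04e+06/5.175e+07 = 0.05874 yr.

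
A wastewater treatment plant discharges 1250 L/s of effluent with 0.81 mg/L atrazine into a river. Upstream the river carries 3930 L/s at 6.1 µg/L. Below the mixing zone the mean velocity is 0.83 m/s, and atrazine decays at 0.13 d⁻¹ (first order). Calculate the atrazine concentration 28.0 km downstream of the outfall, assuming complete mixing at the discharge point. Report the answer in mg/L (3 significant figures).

0.190 mg/L

1250 L/s = 1.25 m³/s.
3930 L/s = 3.93 m³/s.
6.1 µg/L = 0.0061 mg/L.
After complete mixing, C₀ = (1.25·0.81 + 3.93·0.0061) / 5.18 = 0.2001 mg/L.
Travel time t = 2.8e+04 m / 0.83 m/s = 3.373e+04 s = 0.3905 d.
C = 0.2001·exp(−0.13·0.3905) = 0.2001·0.9505 = 0.1902 mg/L.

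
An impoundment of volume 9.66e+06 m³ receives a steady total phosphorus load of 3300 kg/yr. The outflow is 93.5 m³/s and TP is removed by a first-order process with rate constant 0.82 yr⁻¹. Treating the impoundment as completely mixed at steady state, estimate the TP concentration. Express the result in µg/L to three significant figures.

1.12 µg/L

Outflow Q = 93.5 m³/s × 3.156e+07 s/yr = 2.951e+09 m³/yr.
Steady-state CSTR mass balance: W = Q·C + k·V·C, so C = W/(Q + kV).
Q + kV = 2.951e+09 + 0.82·9.66e+06 = 2.959e+09 m³/yr.
C = 3300/2.959e+09 = 1.115e-06 kg/m³ = 0.001115 mg/L = 1.115 µg/L.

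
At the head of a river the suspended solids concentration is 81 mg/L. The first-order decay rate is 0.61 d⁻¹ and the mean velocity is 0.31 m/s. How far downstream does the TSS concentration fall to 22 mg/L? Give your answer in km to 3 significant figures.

From C = C₀·e^(−kt), t = ln(C₀/C)/k = ln(81/22)/0.61 = 1.303/0.61 = 2.137 d.
Distance = v·t = 0.31 m/s × 1.846e+05 s = 5.723e+04 m = 57.23 km.

57.2 km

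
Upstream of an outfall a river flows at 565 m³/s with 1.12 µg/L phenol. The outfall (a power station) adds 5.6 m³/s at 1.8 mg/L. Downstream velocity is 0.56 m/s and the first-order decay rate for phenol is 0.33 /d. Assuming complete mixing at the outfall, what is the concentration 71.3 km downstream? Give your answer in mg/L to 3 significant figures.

0.0115 mg/L

1.12 µg/L = 0.00112 mg/L.
After complete mixing, C₀ = (5.6·1.8 + 565·0.00112) / 570.6 = 0.01877 mg/L.
Travel time t = 7.13e+04 m / 0.56 m/s = 1.273e+05 s = 1.474 d.
C = 0.01877·exp(−0.33·1.474) = 0.01877·0.6149 = 0.01154 mg/L.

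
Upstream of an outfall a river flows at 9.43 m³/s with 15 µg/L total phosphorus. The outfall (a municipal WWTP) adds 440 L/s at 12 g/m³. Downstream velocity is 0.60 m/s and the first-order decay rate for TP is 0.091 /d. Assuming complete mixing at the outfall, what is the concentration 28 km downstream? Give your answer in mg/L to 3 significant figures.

0.523 mg/L

440 L/s = 0.44 m³/s.
15 µg/L = 0.015 mg/L.
After complete mixing, C₀ = (0.44·12 + 9.43·0.015) / 9.87 = 0.5493 mg/L.
Travel time t = 2.8e+04 m / 0.60 m/s = 4.667e+04 s = 0.5401 d.
C = 0.5493·exp(−0.091·0.5401) = 0.5493·0.952 = 0.5229 mg/L.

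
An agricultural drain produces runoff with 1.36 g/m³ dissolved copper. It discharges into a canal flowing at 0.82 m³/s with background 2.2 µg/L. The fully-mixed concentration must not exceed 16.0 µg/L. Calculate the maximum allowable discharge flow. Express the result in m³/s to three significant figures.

0.00842 m³/s

2.2 µg/L = 0.0022 mg/L.
16.0 µg/L = 0.016 mg/L.
Mass balance at complete mixing: C_std·(Q_w + Q_r) = Q_w·C_e + Q_r·C_b.
Rearranging, Q_w = Q_r·(C_std − C_b)/(C_e − C_std) = 0.82·(0.016 − 0.0022) / (1.36 − 0.016) = 0.00842 m³/s.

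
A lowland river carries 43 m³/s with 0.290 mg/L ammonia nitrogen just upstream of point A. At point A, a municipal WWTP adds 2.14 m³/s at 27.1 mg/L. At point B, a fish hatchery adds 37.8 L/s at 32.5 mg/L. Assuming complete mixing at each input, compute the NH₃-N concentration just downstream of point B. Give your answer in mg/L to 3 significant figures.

After input A: C = (43·0.29 + 2.14·27.1) / 45.14 = 1.561 mg/L.
37.8 L/s = 0.0378 m³/s.
After input B: C = (45.14·1.561 + 0.0378·32.5) / 45.18 = 1.587 mg/L.

1.59 mg/L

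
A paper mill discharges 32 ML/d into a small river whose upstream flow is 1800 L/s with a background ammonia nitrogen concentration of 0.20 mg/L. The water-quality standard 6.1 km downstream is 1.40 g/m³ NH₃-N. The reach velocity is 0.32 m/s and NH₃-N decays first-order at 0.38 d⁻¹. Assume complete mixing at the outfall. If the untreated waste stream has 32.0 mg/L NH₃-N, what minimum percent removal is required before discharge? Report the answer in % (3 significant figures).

32 ML/d = 0.3704 m³/s.
1800 L/s = 1.8 m³/s.
Travel time to the compliance point: t = 6100/0.32 = 1.906e+04 s = 0.2206 d; decay factor exp(−0.38·0.2206) = 0.9196.
So the concentration just after mixing may be at most 1.4/0.9196 = 1.522 mg/L.
Mass balance: 1.522·2.17 = 0.3704·Cₑ + 1.8·0.2.
Cₑ = (3.304 − 0.36) / 0.3704 = 7.949 mg/L.
Required removal = 1 − 7.949/32.0 = 75.16 %.

75.2 %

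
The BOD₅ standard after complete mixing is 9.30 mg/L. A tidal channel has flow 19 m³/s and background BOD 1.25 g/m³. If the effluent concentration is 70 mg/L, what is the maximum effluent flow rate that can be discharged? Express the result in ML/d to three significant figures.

Mass balance at complete mixing: C_std·(Q_w + Q_r) = Q_w·C_e + Q_r·C_b.
Rearranging, Q_w = Q_r·(C_std − C_b)/(C_e − C_std) = 19·(9.3 − 1.25) / (70 − 9.3) = 2.52 m³/s.
= 217.7 ML/d.

218 ML/d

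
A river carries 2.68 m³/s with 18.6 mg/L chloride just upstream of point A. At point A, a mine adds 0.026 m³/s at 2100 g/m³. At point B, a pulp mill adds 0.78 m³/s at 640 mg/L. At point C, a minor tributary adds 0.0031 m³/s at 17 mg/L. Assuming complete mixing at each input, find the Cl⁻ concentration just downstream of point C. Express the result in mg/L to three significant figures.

173 mg/L

After input A: C = (2.68·18.6 + 0.026·2100) / 2.706 = 38.6 mg/L.
After input B: C = (2.706·38.6 + 0.78·640) / 3.486 = 173.2 mg/L.
After input C: C = (3.486·173.2 + 0.0031·17) / 3.489 = 173 mg/L.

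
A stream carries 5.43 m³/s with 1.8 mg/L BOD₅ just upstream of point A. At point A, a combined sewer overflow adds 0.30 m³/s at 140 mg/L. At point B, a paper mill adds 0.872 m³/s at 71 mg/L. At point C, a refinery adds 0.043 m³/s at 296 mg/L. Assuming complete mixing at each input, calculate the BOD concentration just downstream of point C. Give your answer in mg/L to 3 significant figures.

19.0 mg/L

After input A: C = (5.43·1.8 + 0.3·140) / 5.73 = 9.036 mg/L.
After input B: C = (5.73·9.036 + 0.872·71) / 6.602 = 17.22 mg/L.
After input C: C = (6.602·17.22 + 0.043·296) / 6.645 = 19.02 mg/L.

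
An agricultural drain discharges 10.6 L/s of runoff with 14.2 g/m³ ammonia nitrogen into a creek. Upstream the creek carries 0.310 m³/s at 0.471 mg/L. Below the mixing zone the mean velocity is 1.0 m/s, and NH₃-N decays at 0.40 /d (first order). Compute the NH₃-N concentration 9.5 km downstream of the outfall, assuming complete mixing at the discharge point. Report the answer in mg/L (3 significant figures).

0.885 mg/L

10.6 L/s = 0.0106 m³/s.
After complete mixing, C₀ = (0.0106·14.2 + 0.31·0.471) / 0.3206 = 0.9249 mg/L.
Travel time t = 9500 m / 1.0 m/s = 9500 s = 0.11 d.
C = 0.9249·exp(−0.40·0.11) = 0.9249·0.957 = 0.8851 mg/L.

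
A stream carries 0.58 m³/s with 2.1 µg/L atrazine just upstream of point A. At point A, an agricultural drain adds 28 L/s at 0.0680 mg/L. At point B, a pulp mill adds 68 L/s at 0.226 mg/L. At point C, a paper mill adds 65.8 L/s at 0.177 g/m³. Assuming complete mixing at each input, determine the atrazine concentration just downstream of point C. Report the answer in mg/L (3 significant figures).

0.0406 mg/L

2.1 µg/L = 0.0021 mg/L.
28 L/s = 0.028 m³/s.
After input A: C = (0.58·0.0021 + 0.028·0.068) / 0.608 = 0.005135 mg/L.
68 L/s = 0.068 m³/s.
After input B: C = (0.608·0.005135 + 0.068·0.226) / 0.676 = 0.02735 mg/L.
65.8 L/s = 0.0658 m³/s.
After input C: C = (0.676·0.02735 + 0.0658·0.177) / 0.7418 = 0.04063 mg/L.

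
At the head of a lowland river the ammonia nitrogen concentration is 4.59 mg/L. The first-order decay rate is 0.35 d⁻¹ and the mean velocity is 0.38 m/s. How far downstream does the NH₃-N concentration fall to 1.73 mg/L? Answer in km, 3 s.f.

91.5 km

From C = C₀·e^(−kt), t = ln(C₀/C)/k = ln(4.59/1.73)/0.35 = 0.9758/0.35 = 2.788 d.
Distance = v·t = 0.38 m/s × 2.409e+05 s = 9.153e+04 m = 91.53 km.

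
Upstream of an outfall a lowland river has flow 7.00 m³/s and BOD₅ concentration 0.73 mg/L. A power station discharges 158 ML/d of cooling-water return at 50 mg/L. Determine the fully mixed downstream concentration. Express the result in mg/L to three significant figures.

10.9 mg/L

158 ML/d = 1.829 m³/s.
By mass balance at complete mixing, C = (1.829·50 + 7·0.73) / (1.829 + 7) = 96.55/8.829 = 10.94 mg/L.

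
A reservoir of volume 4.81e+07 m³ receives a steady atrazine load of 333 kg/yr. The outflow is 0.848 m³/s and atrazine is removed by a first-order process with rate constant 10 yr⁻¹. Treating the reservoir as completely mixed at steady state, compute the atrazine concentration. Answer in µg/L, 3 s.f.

Outflow Q = 0.848 m³/s × 3.156e+07 s/yr = 2.676e+07 m³/yr.
Steady-state CSTR mass balance: W = Q·C + k·V·C, so C = W/(Q + kV).
Q + kV = 2.676e+07 + 10·4.81e+07 = 5.078e+08 m³/yr.
C = 333/5.078e+08 = 6.558e-07 kg/m³ = 0.0006558 mg/L = 0.6558 µg/L.

0.656 µg/L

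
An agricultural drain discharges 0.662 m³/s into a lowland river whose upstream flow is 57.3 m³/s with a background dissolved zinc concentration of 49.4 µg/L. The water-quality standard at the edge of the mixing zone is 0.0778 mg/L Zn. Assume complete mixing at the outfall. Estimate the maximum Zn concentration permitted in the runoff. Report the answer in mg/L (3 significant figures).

49.4 µg/L = 0.0494 mg/L.
Mass balance: 0.0778·57.96 = 0.662·Cₑ + 57.3·0.0494.
Cₑ = (4.509 − 2.831) / 0.662 = 2.536 mg/L.

2.54 mg/L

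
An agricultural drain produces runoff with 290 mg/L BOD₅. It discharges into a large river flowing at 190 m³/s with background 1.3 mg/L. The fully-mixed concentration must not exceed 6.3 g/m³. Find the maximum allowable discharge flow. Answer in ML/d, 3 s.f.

Mass balance at complete mixing: C_std·(Q_w + Q_r) = Q_w·C_e + Q_r·C_b.
Rearranging, Q_w = Q_r·(C_std − C_b)/(C_e − C_std) = 190·(6.3 − 1.3) / (290 − 6.3) = 3.349 m³/s.
= 289.3 ML/d.

289 ML/d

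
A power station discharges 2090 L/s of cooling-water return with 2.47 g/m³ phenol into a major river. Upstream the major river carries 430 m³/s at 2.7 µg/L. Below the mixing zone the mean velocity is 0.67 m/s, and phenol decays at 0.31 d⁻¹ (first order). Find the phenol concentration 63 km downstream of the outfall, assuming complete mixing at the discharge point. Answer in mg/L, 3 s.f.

2090 L/s = 2.09 m³/s.
2.7 µg/L = 0.0027 mg/L.
After complete mixing, C₀ = (2.09·2.47 + 430·0.0027) / 432.1 = 0.01463 mg/L.
Travel time t = 6.3e+04 m / 0.67 m/s = 9.403e+04 s = 1.088 d.
C = 0.01463·exp(−0.31·1.088) = 0.01463·0.7136 = 0.01044 mg/L.

0.0104 mg/L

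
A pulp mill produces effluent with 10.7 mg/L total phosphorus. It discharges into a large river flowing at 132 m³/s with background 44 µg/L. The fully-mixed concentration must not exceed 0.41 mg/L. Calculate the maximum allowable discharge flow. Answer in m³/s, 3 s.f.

44 µg/L = 0.044 mg/L.
Mass balance at complete mixing: C_std·(Q_w + Q_r) = Q_w·C_e + Q_r·C_b.
Rearranging, Q_w = Q_r·(C_std − C_b)/(C_e − C_std) = 132·(0.41 − 0.044) / (10.7 − 0.41) = 4.695 m³/s.

4.70 m³/s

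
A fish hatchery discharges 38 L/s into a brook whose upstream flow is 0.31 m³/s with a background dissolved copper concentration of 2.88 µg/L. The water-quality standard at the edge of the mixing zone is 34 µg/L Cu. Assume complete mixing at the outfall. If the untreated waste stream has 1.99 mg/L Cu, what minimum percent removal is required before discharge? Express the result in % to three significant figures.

38 L/s = 0.038 m³/s.
2.88 µg/L = 0.00288 mg/L.
34 µg/L = 0.034 mg/L.
Mass balance: 0.034·0.348 = 0.038·Cₑ + 0.31·0.00288.
Cₑ = (0.01183 − 0.0008928) / 0.038 = 0.2879 mg/L.
Required removal = 1 − 0.2879/1.99 = 85.53 %.

85.5 %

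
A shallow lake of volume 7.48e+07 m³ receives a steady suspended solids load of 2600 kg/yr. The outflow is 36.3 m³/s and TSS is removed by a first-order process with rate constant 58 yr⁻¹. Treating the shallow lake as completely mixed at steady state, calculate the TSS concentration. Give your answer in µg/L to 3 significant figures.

Outflow Q = 36.3 m³/s × 3.156e+07 s/yr = 1.146e+09 m³/yr.
Steady-state CSTR mass balance: W = Q·C + k·V·C, so C = W/(Q + kV).
Q + kV = 1.146e+09 + 58·7.48e+07 = 5.484e+09 m³/yr.
C = 2600/5.484e+09 = 4.741e-07 kg/m³ = 0.0004741 mg/L = 0.4741 µg/L.

0.474 µg/L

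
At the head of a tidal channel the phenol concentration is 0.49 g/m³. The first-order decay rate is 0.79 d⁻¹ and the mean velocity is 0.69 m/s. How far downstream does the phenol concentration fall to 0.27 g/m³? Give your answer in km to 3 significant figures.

45.0 km

From C = C₀·e^(−kt), t = ln(C₀/C)/k = ln(0.49/0.27)/0.79 = 0.596/0.79 = 0.7544 d.
Distance = v·t = 0.69 m/s × 6.518e+04 s = 4.497e+04 m = 44.97 km.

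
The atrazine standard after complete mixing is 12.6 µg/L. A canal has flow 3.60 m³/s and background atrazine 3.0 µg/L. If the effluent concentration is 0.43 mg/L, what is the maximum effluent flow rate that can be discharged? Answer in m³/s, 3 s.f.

3.0 µg/L = 0.003 mg/L.
12.6 µg/L = 0.0126 mg/L.
Mass balance at complete mixing: C_std·(Q_w + Q_r) = Q_w·C_e + Q_r·C_b.
Rearranging, Q_w = Q_r·(C_std − C_b)/(C_e − C_std) = 3.60·(0.0126 − 0.003) / (0.43 − 0.0126) = 0.0828 m³/s.

0.0828 m³/s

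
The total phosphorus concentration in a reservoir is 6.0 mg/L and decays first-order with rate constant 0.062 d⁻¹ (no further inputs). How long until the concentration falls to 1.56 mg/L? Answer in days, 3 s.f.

t = ln(C₀/C)/k = ln(6.0/1.56)/0.062 = 1.347/0.062 = 21.73 d.

21.7 d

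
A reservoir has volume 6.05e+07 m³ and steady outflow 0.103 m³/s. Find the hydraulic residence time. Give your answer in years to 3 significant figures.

Q = 0.103 m³/s × 3.156e+07 s/yr = 3.25e+06 m³/yr.
Hydraulic residence time τ = V/Q = 6.05e+07/3.25e+06 = 18.61 yr.

18.6 yr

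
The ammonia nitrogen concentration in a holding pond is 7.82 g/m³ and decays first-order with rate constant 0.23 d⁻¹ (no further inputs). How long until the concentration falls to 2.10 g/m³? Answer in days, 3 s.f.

t = ln(C₀/C)/k = ln(7.82/2.10)/0.23 = 1.315/0.23 = 5.716 d.

5.72 d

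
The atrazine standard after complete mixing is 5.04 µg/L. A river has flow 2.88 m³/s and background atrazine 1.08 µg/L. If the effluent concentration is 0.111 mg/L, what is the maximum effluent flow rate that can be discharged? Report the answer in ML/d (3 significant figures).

1.08 µg/L = 0.00108 mg/L.
5.04 µg/L = 0.00504 mg/L.
Mass balance at complete mixing: C_std·(Q_w + Q_r) = Q_w·C_e + Q_r·C_b.
Rearranging, Q_w = Q_r·(C_std − C_b)/(C_e − C_std) = 2.88·(0.00504 − 0.00108) / (0.111 − 0.00504) = 0.1076 m³/s.
= 9.299 ML/d.

9.30 ML/d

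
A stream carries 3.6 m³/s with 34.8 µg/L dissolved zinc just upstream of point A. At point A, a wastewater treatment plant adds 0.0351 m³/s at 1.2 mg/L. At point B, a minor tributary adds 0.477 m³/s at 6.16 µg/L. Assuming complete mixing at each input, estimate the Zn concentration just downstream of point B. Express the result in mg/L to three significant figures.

34.8 µg/L = 0.0348 mg/L.
After input A: C = (3.6·0.0348 + 0.0351·1.2) / 3.635 = 0.04605 mg/L.
6.16 µg/L = 0.00616 mg/L.
After input B: C = (3.635·0.04605 + 0.477·0.00616) / 4.112 = 0.04142 mg/L.

0.0414 mg/L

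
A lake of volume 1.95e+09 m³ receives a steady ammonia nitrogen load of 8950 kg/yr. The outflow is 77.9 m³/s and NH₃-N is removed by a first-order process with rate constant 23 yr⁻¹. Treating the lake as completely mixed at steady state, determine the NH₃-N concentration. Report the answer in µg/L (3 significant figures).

0.189 µg/L

Outflow Q = 77.9 m³/s × 3.156e+07 s/yr = 2.458e+09 m³/yr.
Steady-state CSTR mass balance: W = Q·C + k·V·C, so C = W/(Q + kV).
Q + kV = 2.458e+09 + 23·1.95e+09 = 4.731e+10 m³/yr.
C = 8950/4.731e+10 = 1.892e-07 kg/m³ = 0.0001892 mg/L = 0.1892 µg/L.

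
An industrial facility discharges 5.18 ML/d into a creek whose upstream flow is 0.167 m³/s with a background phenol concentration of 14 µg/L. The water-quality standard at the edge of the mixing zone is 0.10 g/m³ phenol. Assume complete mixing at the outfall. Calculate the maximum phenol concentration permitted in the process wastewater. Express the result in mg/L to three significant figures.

0.340 mg/L

5.18 ML/d = 0.05995 m³/s.
14 µg/L = 0.014 mg/L.
Mass balance: 0.1·0.227 = 0.05995·Cₑ + 0.167·0.014.
Cₑ = (0.0227 − 0.002338) / 0.05995 = 0.3396 mg/L.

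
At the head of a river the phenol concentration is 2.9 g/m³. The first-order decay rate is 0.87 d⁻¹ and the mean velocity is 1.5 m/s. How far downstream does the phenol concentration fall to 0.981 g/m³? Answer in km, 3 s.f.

161 km

From C = C₀·e^(−kt), t = ln(C₀/C)/k = ln(2.9/0.981)/0.87 = 1.084/0.87 = 1.246 d.
Distance = v·t = 1.5 m/s × 1.076e+05 s = 1.615e+05 m = 161.5 km.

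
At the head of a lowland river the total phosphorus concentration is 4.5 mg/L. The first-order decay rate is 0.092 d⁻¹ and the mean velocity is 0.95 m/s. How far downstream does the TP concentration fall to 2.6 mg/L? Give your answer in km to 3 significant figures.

489 km

From C = C₀·e^(−kt), t = ln(C₀/C)/k = ln(4.5/2.6)/0.092 = 0.5486/0.092 = 5.963 d.
Distance = v·t = 0.95 m/s × 5.152e+05 s = 4.894e+05 m = 489.4 km.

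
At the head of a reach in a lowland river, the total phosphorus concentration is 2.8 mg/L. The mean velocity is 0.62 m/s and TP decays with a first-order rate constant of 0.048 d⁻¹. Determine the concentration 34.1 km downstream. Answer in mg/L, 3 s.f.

2.72 mg/L

Travel time t = 34.1 km / 0.62 m/s = 3.41e+04/0.62 = 5.5e+04 s = 0.6366 d.
First-order decay: C = 2.8·exp(−0.048·0.6366) = 2.8·0.9699 = 2.716 mg/L.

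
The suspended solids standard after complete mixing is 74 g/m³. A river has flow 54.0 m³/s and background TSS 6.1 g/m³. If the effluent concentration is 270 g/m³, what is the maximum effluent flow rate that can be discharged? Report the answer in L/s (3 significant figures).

18700 L/s

Mass balance at complete mixing: C_std·(Q_w + Q_r) = Q_w·C_e + Q_r·C_b.
Rearranging, Q_w = Q_r·(C_std − C_b)/(C_e − C_std) = 54.0·(74 − 6.1) / (270 − 74) = 18.71 m³/s.
= 1.871e+04 L/s.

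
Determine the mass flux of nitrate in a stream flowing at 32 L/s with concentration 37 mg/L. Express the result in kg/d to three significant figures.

102 kg/d

32 L/s = 0.032 m³/s.
Mass flux = Q·C = 0.032 m³/s × 37 g/m³ = 1.184 g/s.
= 1.184 g/s × 86.4 = 102.3 kg/d.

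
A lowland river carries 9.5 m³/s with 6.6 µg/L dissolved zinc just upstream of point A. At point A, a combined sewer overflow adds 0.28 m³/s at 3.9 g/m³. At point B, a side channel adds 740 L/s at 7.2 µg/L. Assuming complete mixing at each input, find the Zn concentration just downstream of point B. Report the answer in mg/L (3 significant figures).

6.6 µg/L = 0.0066 mg/L.
After input A: C = (9.5·0.0066 + 0.28·3.9) / 9.78 = 0.1181 mg/L.
740 L/s = 0.74 m³/s.
7.2 µg/L = 0.0072 mg/L.
After input B: C = (9.78·0.1181 + 0.74·0.0072) / 10.52 = 0.1103 mg/L.

0.110 mg/L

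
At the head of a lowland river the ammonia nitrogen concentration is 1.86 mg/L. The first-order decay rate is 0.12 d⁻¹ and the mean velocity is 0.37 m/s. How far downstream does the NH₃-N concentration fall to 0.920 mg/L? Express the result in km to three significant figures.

188 km

From C = C₀·e^(−kt), t = ln(C₀/C)/k = ln(1.86/0.920)/0.12 = 0.704/0.12 = 5.866 d.
Distance = v·t = 0.37 m/s × 5.068e+05 s = 1.875e+05 m = 187.5 km.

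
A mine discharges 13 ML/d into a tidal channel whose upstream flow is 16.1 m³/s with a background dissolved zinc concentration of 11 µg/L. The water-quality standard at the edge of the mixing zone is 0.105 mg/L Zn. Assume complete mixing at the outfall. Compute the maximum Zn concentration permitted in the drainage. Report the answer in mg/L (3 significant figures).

10.2 mg/L

13 ML/d = 0.1505 m³/s.
11 µg/L = 0.011 mg/L.
Mass balance: 0.105·16.25 = 0.1505·Cₑ + 16.1·0.011.
Cₑ = (1.706 − 0.1771) / 0.1505 = 10.16 mg/L.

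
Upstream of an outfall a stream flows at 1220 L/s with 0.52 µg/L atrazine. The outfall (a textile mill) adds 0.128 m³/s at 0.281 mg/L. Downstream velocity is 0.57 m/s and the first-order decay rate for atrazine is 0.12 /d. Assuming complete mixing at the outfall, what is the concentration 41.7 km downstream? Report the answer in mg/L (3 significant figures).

1220 L/s = 1.22 m³/s.
0.52 µg/L = 0.00052 mg/L.
After complete mixing, C₀ = (0.128·0.281 + 1.22·0.00052) / 1.348 = 0.02715 mg/L.
Travel time t = 4.17e+04 m / 0.57 m/s = 7.316e+04 s = 0.8467 d.
C = 0.02715·exp(−0.12·0.8467) = 0.02715·0.9034 = 0.02453 mg/L.

0.0245 mg/L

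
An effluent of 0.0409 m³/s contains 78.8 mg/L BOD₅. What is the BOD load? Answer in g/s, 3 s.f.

Mass flux = Q·C = 0.0409 m³/s × 78.8 g/m³ = 3.223 g/s.

3.22 g/s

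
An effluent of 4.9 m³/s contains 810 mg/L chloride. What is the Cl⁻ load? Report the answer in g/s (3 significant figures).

Mass flux = Q·C = 4.9 m³/s × 810 g/m³ = 3969 g/s.

3970 g/s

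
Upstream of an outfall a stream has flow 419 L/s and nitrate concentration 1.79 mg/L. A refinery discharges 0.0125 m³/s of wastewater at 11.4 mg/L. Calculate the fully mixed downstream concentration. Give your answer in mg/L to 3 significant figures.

2.07 mg/L

419 L/s = 0.419 m³/s.
Conservation of mass across the mixing zone: C = (0.0125·11.4 + 0.419·1.79) / (0.0125 + 0.419) = 0.8925/0.4315 = 2.068 mg/L.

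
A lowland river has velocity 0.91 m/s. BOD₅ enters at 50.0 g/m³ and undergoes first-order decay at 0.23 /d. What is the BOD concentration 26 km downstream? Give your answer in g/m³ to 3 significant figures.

Travel time t = 26 km / 0.91 m/s = 2.6e+04/0.91 = 2.857e+04 s = 0.3307 d.
First-order decay: C = 50.0·exp(−0.23·0.3307) = 50.0·0.9268 = 46.34 g/m³.

46.3 g/m³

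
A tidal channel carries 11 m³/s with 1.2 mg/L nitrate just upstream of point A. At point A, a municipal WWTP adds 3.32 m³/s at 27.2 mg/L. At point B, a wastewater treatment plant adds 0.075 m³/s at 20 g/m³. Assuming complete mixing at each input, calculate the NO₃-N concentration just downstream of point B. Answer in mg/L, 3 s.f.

7.29 mg/L

After input A: C = (11·1.2 + 3.32·27.2) / 14.32 = 7.228 mg/L.
After input B: C = (14.32·7.228 + 0.075·20) / 14.39 = 7.294 mg/L.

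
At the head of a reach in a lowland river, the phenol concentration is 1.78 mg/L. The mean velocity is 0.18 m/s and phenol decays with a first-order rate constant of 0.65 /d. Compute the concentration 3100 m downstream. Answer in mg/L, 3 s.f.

Travel time t = 3100 m / 0.18 m/s = 3100/0.18 = 1.722e+04 s = 0.1993 d.
First-order decay: C = 1.78·exp(−0.65·0.1993) = 1.78·0.8785 = 1.564 mg/L.

1.56 mg/L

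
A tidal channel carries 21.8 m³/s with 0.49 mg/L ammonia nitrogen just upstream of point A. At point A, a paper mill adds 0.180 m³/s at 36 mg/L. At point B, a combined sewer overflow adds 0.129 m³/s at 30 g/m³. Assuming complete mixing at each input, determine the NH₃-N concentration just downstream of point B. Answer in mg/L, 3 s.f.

0.951 mg/L

After input A: C = (21.8·0.49 + 0.18·36) / 21.98 = 0.7808 mg/L.
After input B: C = (21.98·0.7808 + 0.129·30) / 22.11 = 0.9513 mg/L.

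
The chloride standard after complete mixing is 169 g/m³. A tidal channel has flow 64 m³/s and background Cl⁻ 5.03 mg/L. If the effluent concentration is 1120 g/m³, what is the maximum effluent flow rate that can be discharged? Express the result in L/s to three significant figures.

11000 L/s

Mass balance at complete mixing: C_std·(Q_w + Q_r) = Q_w·C_e + Q_r·C_b.
Rearranging, Q_w = Q_r·(C_std − C_b)/(C_e − C_std) = 64·(169 − 5.03) / (1120 − 169) = 11.03 m³/s.
= 1.103e+04 L/s.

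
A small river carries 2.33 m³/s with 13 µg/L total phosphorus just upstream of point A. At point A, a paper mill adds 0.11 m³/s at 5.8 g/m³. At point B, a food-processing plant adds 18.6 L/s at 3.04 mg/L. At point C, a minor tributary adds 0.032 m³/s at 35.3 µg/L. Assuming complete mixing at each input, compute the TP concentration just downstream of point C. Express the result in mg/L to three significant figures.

0.291 mg/L

13 µg/L = 0.013 mg/L.
After input A: C = (2.33·0.013 + 0.11·5.8) / 2.44 = 0.2739 mg/L.
18.6 L/s = 0.0186 m³/s.
After input B: C = (2.44·0.2739 + 0.0186·3.04) / 2.459 = 0.2948 mg/L.
35.3 µg/L = 0.0353 mg/L.
After input C: C = (2.459·0.2948 + 0.032·0.0353) / 2.491 = 0.2915 mg/L.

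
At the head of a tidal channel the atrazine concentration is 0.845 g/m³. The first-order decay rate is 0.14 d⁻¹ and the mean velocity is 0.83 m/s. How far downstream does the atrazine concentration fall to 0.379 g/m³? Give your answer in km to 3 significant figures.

411 km

From C = C₀·e^(−kt), t = ln(C₀/C)/k = ln(0.845/0.379)/0.14 = 0.8018/0.14 = 5.727 d.
Distance = v·t = 0.83 m/s × 4.948e+05 s = 4.107e+05 m = 410.7 km.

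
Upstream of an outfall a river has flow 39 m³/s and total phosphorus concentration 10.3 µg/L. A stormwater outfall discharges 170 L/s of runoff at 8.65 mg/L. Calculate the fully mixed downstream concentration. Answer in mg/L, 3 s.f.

0.0478 mg/L

170 L/s = 0.17 m³/s.
10.3 µg/L = 0.0103 mg/L.
Flow-weighted mixing gives C = (0.17·8.65 + 39·0.0103) / (0.17 + 39) = 1.872/39.17 = 0.0478 mg/L.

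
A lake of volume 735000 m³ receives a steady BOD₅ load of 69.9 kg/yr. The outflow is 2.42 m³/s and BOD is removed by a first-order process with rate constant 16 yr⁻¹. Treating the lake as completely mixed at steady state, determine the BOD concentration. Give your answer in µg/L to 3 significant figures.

Outflow Q = 2.42 m³/s × 3.156e+07 s/yr = 7.637e+07 m³/yr.
Steady-state CSTR mass balance: W = Q·C + k·V·C, so C = W/(Q + kV).
Q + kV = 7.637e+07 + 16·735000 = 8.813e+07 m³/yr.
C = 69.9/8.813e+07 = 7.932e-07 kg/m³ = 0.0007932 mg/L = 0.7932 µg/L.

0.793 µg/L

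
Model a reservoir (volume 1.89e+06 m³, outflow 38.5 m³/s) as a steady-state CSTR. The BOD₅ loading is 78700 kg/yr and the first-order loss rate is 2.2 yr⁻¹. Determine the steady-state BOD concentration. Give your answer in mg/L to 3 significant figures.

Outflow Q = 38.5 m³/s × 3.156e+07 s/yr = 1.215e+09 m³/yr.
Steady-state CSTR mass balance: W = Q·C + k·V·C, so C = W/(Q + kV).
Q + kV = 1.215e+09 + 2.2·1.89e+06 = 1.219e+09 m³/yr.
C = 78700/1.219e+09 = 6.455e-05 kg/m³ = 0.06455 mg/L.

0.0646 mg/L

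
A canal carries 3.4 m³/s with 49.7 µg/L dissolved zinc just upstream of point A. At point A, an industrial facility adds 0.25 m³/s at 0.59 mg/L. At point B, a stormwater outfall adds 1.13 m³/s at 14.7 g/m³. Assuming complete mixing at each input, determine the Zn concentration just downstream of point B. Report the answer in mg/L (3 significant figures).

3.54 mg/L

49.7 µg/L = 0.0497 mg/L.
After input A: C = (3.4·0.0497 + 0.25·0.59) / 3.65 = 0.08671 mg/L.
After input B: C = (3.65·0.08671 + 1.13·14.7) / 4.78 = 3.541 mg/L.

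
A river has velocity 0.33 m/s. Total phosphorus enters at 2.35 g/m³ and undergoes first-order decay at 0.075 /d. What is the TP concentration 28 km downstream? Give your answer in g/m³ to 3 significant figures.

2.18 g/m³

Travel time t = 28 km / 0.33 m/s = 2.8e+04/0.33 = 8.485e+04 s = 0.982 d.
First-order decay: C = 2.35·exp(−0.075·0.982) = 2.35·0.929 = 2.183 g/m³.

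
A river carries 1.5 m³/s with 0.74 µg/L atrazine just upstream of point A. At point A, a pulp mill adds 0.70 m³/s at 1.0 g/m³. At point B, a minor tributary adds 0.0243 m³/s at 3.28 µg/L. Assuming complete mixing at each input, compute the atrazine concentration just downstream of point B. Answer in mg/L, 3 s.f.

0.315 mg/L

0.74 µg/L = 0.00074 mg/L.
After input A: C = (1.5·0.00074 + 0.7·1) / 2.2 = 0.3187 mg/L.
3.28 µg/L = 0.00328 mg/L.
After input B: C = (2.2·0.3187 + 0.0243·0.00328) / 2.224 = 0.3152 mg/L.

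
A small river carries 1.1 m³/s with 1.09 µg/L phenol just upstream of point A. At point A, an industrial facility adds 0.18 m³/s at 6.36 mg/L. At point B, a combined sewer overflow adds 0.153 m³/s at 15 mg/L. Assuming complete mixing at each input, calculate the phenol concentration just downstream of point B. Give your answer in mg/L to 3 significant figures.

2.40 mg/L

1.09 µg/L = 0.00109 mg/L.
After input A: C = (1.1·0.00109 + 0.18·6.36) / 1.28 = 0.8953 mg/L.
After input B: C = (1.28·0.8953 + 0.153·15) / 1.433 = 2.401 mg/L.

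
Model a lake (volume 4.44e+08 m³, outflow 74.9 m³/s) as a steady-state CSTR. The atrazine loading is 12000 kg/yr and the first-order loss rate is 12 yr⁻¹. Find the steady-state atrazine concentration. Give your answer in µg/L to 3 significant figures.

Outflow Q = 74.9 m³/s × 3.156e+07 s/yr = 2.364e+09 m³/yr.
Steady-state CSTR mass balance: W = Q·C + k·V·C, so C = W/(Q + kV).
Q + kV = 2.364e+09 + 12·4.44e+08 = 7.692e+09 m³/yr.
C = 12000/7.692e+09 = 1.56e-06 kg/m³ = 0.00156 mg/L = 1.56 µg/L.

1.56 µg/L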